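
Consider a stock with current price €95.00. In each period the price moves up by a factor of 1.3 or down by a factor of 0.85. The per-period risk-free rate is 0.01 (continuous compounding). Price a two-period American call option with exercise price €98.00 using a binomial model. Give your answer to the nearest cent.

Risk-neutral probability p = (e^0.01 − 0.85)/(1.3 − 0.85) = 0.1601/0.4500 = 0.3557
Terminal stock prices: S_uu = 160.6, S_ud = 105, S_dd = 68.64
Terminal payoffs (S − K): max(62.55, 0) = 62.55, max(6.975, 0) = 6.975, max(-29.36, 0) = 0
Node u (S = 123.5): continuation = e^(−0.01)·[0.3557·62.5500 + 0.6443·6.9750] = 26.4751; exercise value = 25.5000 ≤ continuation, so V_u = 26.4751
Node d (S = 80.75): continuation = e^(−0.01)·[0.3557·6.9750 + 0.6443·0.0000] = 2.4561; exercise value = 0.0000 ≤ continuation, so V_d = 2.4561
Node 0 (S = 95): continuation = e^(−0.01)·[0.3557·26.4751 + 0.6443·2.4561] = 10.8894; exercise value = 0.0000 ≤ continuation, so V_0 = 10.8894

€10.89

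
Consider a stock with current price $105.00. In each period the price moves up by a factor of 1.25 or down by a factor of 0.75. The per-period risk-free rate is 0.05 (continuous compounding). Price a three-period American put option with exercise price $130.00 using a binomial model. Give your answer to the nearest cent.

$27.08

Risk-neutral probability p = (e^0.05 − 0.75)/(1.25 − 0.75) = 0.3013/0.5000 = 0.6025
Terminal stock prices: S_uuu = 205.1, S_uud = 123, S_udd = 73.83, S_ddd = 44.3
Terminal payoffs (K − S): max(-75.08, 0) = 0, max(6.953, 0) = 6.953, max(56.17, 0) = 56.17, max(85.7, 0) = 85.7
Node uu (S = 164.1): continuation = e^(−0.05)·[0.6025·0.0000 + 0.3975·6.9531] = 2.6288; exercise value = 0.0000 ≤ continuation, so V_uu = 2.6288
Node ud (S = 98.44): continuation = e^(−0.05)·[0.6025·6.9531 + 0.3975·56.1719] = 25.2223; exercise value = 31.5625 > continuation, so V_ud = 31.5625 (exercise)
Node dd (S = 59.06): continuation = e^(−0.05)·[0.6025·56.1719 + 0.3975·85.7031] = 64.5973; exercise value = 70.9375 > continuation, so V_dd = 70.9375 (exercise)
Node u (S = 131.2): continuation = e^(−0.05)·[0.6025·2.6288 + 0.3975·31.5625] = 13.4397; exercise value = 0.0000 ≤ continuation, so V_u = 13.4397
Node d (S = 78.75): continuation = e^(−0.05)·[0.6025·31.5625 + 0.3975·70.9375] = 44.9098; exercise value = 51.2500 > continuation, so V_d = 51.2500 (exercise)
Node 0 (S = 105): continuation = e^(−0.05)·[0.6025·13.4397 + 0.3975·51.2500] = 27.0793; exercise value = 25.0000 ≤ continuation, so V_0 = 27.0793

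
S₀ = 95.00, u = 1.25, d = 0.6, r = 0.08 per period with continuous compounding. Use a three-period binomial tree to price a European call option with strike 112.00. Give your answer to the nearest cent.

23.78

Risk-neutral probability p = (e^0.08 − 0.6)/(1.25 − 0.6) = 0.4833/0.6500 = 0.7435
Terminal stock prices: S_uuu = 185.5, S_uud = 89.06, S_udd = 42.75, S_ddd = 20.52
Terminal payoffs (S − K): max(73.55, 0) = 73.55, max(-22.94, 0) = 0, max(-69.25, 0) = 0, max(-91.48, 0) = 0
Node uu (S = 148.4): V_uu = e^(−0.08)·[0.7435·73.5469 + 0.2565·0.0000] = 50.4792
Node ud (S = 71.25): V_ud = e^(−0.08)·[0.7435·0.0000 + 0.2565·0.0000] = 0.0000
Node dd (S = 34.2): V_dd = e^(−0.08)·[0.7435·0.0000 + 0.2565·0.0000] = 0.0000
Node u (S = 118.8): V_u = e^(−0.08)·[0.7435·50.4792 + 0.2565·0.0000] = 34.6466
Node d (S = 57): V_d = e^(−0.08)·[0.7435·0.0000 + 0.2565·0.0000] = 0.0000
Node 0 (S = 95): V_0 = e^(−0.08)·[0.7435·34.6466 + 0.2565·0.0000] = 23.7798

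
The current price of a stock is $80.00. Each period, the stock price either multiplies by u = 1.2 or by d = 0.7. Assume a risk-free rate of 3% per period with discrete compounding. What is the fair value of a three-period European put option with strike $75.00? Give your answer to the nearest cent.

Risk-neutral probability p = (1 + 0.03 − 0.7)/(1.2 − 0.7) = 0.3300/0.5000 = 0.6600
Terminal stock prices: S_uuu = 138.2, S_uud = 80.64, S_udd = 47.04, S_ddd = 27.44
Terminal payoffs (K − S): max(-63.24, 0) = 0, max(-5.64, 0) = 0, max(27.96, 0) = 27.96, max(47.56, 0) = 47.56
Node uu (S = 115.2): V_uu = 1/1.03·[0.6600·0.0000 + 0.3400·0.0000] = 0.0000
Node ud (S = 67.2): V_ud = 1/1.03·[0.6600·0.0000 + 0.3400·27.9600] = 9.2295
Node dd (S = 39.2): V_dd = 1/1.03·[0.6600·27.9600 + 0.3400·47.5600] = 33.6155
Node u (S = 96): V_u = 1/1.03·[0.6600·0.0000 + 0.3400·9.2295] = 3.0466
Node d (S = 56): V_d = 1/1.03·[0.6600·9.2295 + 0.3400·33.6155] = 17.0104
Node 0 (S = 80): V_0 = 1/1.03·[0.6600·3.0466 + 0.3400·17.0104] = 7.5673

$7.57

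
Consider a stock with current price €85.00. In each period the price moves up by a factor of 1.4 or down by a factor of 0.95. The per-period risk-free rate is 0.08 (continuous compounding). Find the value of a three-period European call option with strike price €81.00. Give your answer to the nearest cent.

€23.51

Risk-neutral probability p = (e^0.08 − 0.95)/(1.4 − 0.95) = 0.1333/0.4500 = 0.2962
Terminal stock prices: S_uuu = 233.2, S_uud = 158.3, S_udd = 107.4, S_ddd = 72.88
Terminal payoffs (S − K): max(152.2, 0) = 152.2, max(77.27, 0) = 77.27, max(26.4, 0) = 26.4, max(-8.123, 0) = 0
Node uu (S = 166.6): V_uu = e^(−0.08)·[0.2962·152.2400 + 0.7038·77.2700] = 91.8276
Node ud (S = 113): V_ud = e^(−0.08)·[0.2962·77.2700 + 0.7038·26.3975] = 38.2776
Node dd (S = 76.71): V_dd = e^(−0.08)·[0.2962·26.3975 + 0.7038·0.0000] = 7.2176
Node u (S = 119): V_u = e^(−0.08)·[0.2962·91.8276 + 0.7038·38.2776] = 49.9764
Node d (S = 80.75): V_d = e^(−0.08)·[0.2962·38.2776 + 0.7038·7.2176] = 15.1552
Node 0 (S = 85): V_0 = e^(−0.08)·[0.2962·49.9764 + 0.7038·15.1552] = 23.5108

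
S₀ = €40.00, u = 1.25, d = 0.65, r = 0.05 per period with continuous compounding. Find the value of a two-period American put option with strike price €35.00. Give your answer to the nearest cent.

Risk-neutral probability p = (e^0.05 − 0.65)/(1.25 − 0.65) = 0.4013/0.6000 = 0.6688
Terminal stock prices: S_uu = 62.5, S_ud = 32.5, S_dd = 16.9
Terminal payoffs (K − S): max(-27.5, 0) = 0, max(2.5, 0) = 2.5, max(18.1, 0) = 18.1
Node u (S = 50): continuation = e^(−0.05)·[0.6688·0.0000 + 0.3312·2.5000] = 0.7877; exercise value = 0.0000 ≤ continuation, so V_u = 0.7877
Node d (S = 26): continuation = e^(−0.05)·[0.6688·2.5000 + 0.3312·18.1000] = 7.2930; exercise value = 9.0000 > continuation, so V_d = 9.0000 (exercise)
Node 0 (S = 40): continuation = e^(−0.05)·[0.6688·0.7877 + 0.3312·9.0000] = 3.3366; exercise value = 0.0000 ≤ continuation, so V_0 = 3.3366

€3.34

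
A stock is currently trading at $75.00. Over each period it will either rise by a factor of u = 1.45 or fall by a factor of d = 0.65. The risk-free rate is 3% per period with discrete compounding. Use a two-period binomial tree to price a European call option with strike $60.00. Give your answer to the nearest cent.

Risk-neutral probability p = (1 + 0.03 − 0.65)/(1.45 − 0.65) = 0.3800/0.8000 = 0.4750
Terminal stock prices: S_uu = 157.7, S_ud = 70.69, S_dd = 31.69
Terminal payoffs (S − K): max(97.69, 0) = 97.69, max(10.69, 0) = 10.69, max(-28.31, 0) = 0
Node u (S = 108.8): V_u = 1/1.03·[0.4750·97.6875 + 0.5250·10.6875] = 50.4976
Node d (S = 48.75): V_d = 1/1.03·[0.4750·10.6875 + 0.5250·0.0000] = 4.9287
Node 0 (S = 75): V_0 = 1/1.03·[0.4750·50.4976 + 0.5250·4.9287] = 25.7999

$25.80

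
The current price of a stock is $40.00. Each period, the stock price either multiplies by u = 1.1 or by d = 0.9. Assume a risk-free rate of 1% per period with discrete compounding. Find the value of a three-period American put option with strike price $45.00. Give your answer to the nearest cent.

$5.51

Risk-neutral probability p = (1 + 0.01 − 0.9)/(1.1 − 0.9) = 0.1100/0.2000 = 0.5500
Terminal stock prices: S_uuu = 53.24, S_uud = 43.56, S_udd = 35.64, S_ddd = 29.16
Terminal payoffs (K − S): max(-8.24, 0) = 0, max(1.44, 0) = 1.44, max(9.36, 0) = 9.36, max(15.84, 0) = 15.84
Node uu (S = 48.4): continuation = 1/1.01·[0.5500·0.0000 + 0.4500·1.4400] = 0.6416; exercise value = 0.0000 ≤ continuation, so V_uu = 0.6416
Node ud (S = 39.6): continuation = 1/1.01·[0.5500·1.4400 + 0.4500·9.3600] = 4.9545; exercise value = 5.4000 > continuation, so V_ud = 5.4000 (exercise)
Node dd (S = 32.4): continuation = 1/1.01·[0.5500·9.3600 + 0.4500·15.8400] = 12.1545; exercise value = 12.6000 > continuation, so V_dd = 12.6000 (exercise)
Node u (S = 44): continuation = 1/1.01·[0.5500·0.6416 + 0.4500·5.4000] = 2.7553; exercise value = 1.0000 ≤ continuation, so V_u = 2.7553
Node d (S = 36): continuation = 1/1.01·[0.5500·5.4000 + 0.4500·12.6000] = 8.5545; exercise value = 9.0000 > continuation, so V_d = 9.0000 (exercise)
Node 0 (S = 40): continuation = 1/1.01·[0.5500·2.7553 + 0.4500·9.0000] = 5.5103; exercise value = 5.0000 ≤ continuation, so V_0 = 5.5103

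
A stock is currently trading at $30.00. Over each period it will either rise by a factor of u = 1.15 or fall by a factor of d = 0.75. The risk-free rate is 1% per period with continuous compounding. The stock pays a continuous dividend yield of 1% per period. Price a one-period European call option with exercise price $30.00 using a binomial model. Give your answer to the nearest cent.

$2.78

Per-period risk-free factor R = e^0.01 = 1.0101; dividend-adjusted growth = e^(0.01−0.01) = 1.0000.
Risk-neutral probability p = (1.0000 − 0.75)/(1.15 − 0.75) = 0.2500/0.4000 = 0.6250
Terminal stock prices: S_u = 34.5, S_d = 22.5
Terminal payoffs (S − K): max(4.5, 0) = 4.5, max(-7.5, 0) = 0
Node 0 (S = 30): V_0 = e^(−0.01)·[0.6250·4.5000 + 0.3750·0.0000] = 2.7845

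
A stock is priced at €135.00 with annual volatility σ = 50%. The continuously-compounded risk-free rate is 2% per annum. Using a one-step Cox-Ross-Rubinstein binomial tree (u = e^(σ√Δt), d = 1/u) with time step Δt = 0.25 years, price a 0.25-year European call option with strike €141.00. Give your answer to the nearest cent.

CRR parameters: u = e^(σ√Δt) = e^(0.5·√0.25) = 1.2840, d = 1/u = 0.7788
Per-period rate: rΔt = 0.02·0.25 = 0.005, so R = e^0.005 = 1.0050
Risk-neutral probability p = (e^0.005 − 0.7788)/(1.2840 − 0.7788) = 0.2262/0.5052 = 0.4477
Terminal stock prices: S_u = 173.3, S_d = 105.1
Terminal payoffs (S − K): max(32.34, 0) = 32.34, max(-35.86, 0) = 0
Node 0 (S = 135): V_0 = e^(−0.005)·[0.4477·32.3434 + 0.5523·0.0000] = 14.4094

€14.41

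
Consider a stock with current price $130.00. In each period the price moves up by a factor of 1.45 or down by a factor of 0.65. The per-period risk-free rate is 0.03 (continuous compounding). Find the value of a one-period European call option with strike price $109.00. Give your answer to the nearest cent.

$36.69

Risk-neutral probability p = (e^0.03 − 0.65)/(1.45 − 0.65) = 0.3805/0.8000 = 0.4756
Terminal stock prices: S_u = 188.5, S_d = 84.5
Terminal payoffs (S − K): max(79.5, 0) = 79.5, max(-24.5, 0) = 0
Node 0 (S = 130): V_0 = e^(−0.03)·[0.4756·79.5000 + 0.5244·0.0000] = 36.6903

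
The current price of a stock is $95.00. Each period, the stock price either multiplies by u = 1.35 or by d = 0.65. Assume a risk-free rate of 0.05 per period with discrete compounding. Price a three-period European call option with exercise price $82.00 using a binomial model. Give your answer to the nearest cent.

$35.53

Risk-neutral probability p = (1 + 0.05 − 0.65)/(1.35 − 0.65) = 0.4000/0.7000 = 0.5714
Terminal stock prices: S_uuu = 233.7, S_uud = 112.5, S_udd = 54.19, S_ddd = 26.09
Terminal payoffs (S − K): max(151.7, 0) = 151.7, max(30.54, 0) = 30.54, max(-27.81, 0) = 0, max(-55.91, 0) = 0
Node uu (S = 173.1): V_uu = 1/1.05·[0.5714·151.7356 + 0.4286·30.5394] = 95.0423
Node ud (S = 83.36): V_ud = 1/1.05·[0.5714·30.5394 + 0.4286·0.0000] = 16.6201
Node dd (S = 40.14): V_dd = 1/1.05·[0.5714·0.0000 + 0.4286·0.0000] = 0.0000
Node u (S = 128.2): V_u = 1/1.05·[0.5714·95.0423 + 0.4286·16.6201] = 58.5074
Node d (S = 61.75): V_d = 1/1.05·[0.5714·16.6201 + 0.4286·0.0000] = 9.0449
Node 0 (S = 95): V_0 = 1/1.05·[0.5714·58.5074 + 0.4286·9.0449] = 35.5326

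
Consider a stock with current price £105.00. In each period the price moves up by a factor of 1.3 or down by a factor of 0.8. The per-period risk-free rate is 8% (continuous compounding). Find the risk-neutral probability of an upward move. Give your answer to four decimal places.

p = 0.5666

Risk-neutral probability p = (e^0.08 − 0.8)/(1.3 − 0.8) = 0.2833/0.5000 = 0.5666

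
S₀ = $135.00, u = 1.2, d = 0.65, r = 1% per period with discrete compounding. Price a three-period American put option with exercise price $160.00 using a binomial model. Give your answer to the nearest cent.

Risk-neutral probability p = (1 + 0.01 − 0.65)/(1.2 − 0.65) = 0.3600/0.5500 = 0.6545
Terminal stock prices: S_uuu = 233.3, S_uud = 126.4, S_udd = 68.45, S_ddd = 37.07
Terminal payoffs (K − S): max(-73.28, 0) = 0, max(33.64, 0) = 33.64, max(91.55, 0) = 91.55, max(122.9, 0) = 122.9
Node uu (S = 194.4): continuation = 1/1.01·[0.6545·0.0000 + 0.3455·33.6400] = 11.5060; exercise value = 0.0000 ≤ continuation, so V_uu = 11.5060
Node ud (S = 105.3): continuation = 1/1.01·[0.6545·33.6400 + 0.3455·91.5550] = 53.1158; exercise value = 54.7000 > continuation, so V_ud = 54.7000 (exercise)
Node dd (S = 57.04): continuation = 1/1.01·[0.6545·91.5550 + 0.3455·122.9256] = 101.3783; exercise value = 102.9625 > continuation, so V_dd = 102.9625 (exercise)
Node u (S = 162): continuation = 1/1.01·[0.6545·11.5060 + 0.3455·54.7000] = 26.1659; exercise value = 0.0000 ≤ continuation, so V_u = 26.1659
Node d (S = 87.75): continuation = 1/1.01·[0.6545·54.7000 + 0.3455·102.9625] = 70.6658; exercise value = 72.2500 > continuation, so V_d = 72.2500 (exercise)
Node 0 (S = 135): continuation = 1/1.01·[0.6545·26.1659 + 0.3455·72.2500] = 41.6692; exercise value = 25.0000 ≤ continuation, so V_0 = 41.6692

$41.67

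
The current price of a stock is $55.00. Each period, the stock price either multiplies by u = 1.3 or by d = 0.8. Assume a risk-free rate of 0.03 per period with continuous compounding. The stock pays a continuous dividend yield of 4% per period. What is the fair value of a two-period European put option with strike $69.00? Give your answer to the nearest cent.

$17.47

Per-period risk-free factor R = e^0.03 = 1.0305; dividend-adjusted growth = e^(0.03−0.04) = 0.9900.
Risk-neutral probability p = (0.9900 − 0.8)/(1.3 − 0.8) = 0.1900/0.5000 = 0.3801
Terminal stock prices: S_uu = 92.95, S_ud = 57.2, S_dd = 35.2
Terminal payoffs (K − S): max(-23.95, 0) = 0, max(11.8, 0) = 11.8, max(33.8, 0) = 33.8
Node u (S = 71.5): V_u = e^(−0.03)·[0.3801·0.0000 + 0.6199·11.8000] = 7.0986
Node d (S = 44): V_d = e^(−0.03)·[0.3801·11.8000 + 0.6199·33.8000] = 24.6860
Node 0 (S = 55): V_0 = e^(−0.03)·[0.3801·7.0986 + 0.6199·24.6860] = 17.4690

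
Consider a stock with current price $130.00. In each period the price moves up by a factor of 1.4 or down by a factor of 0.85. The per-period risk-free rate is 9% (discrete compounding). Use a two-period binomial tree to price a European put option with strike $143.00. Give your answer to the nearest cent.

Risk-neutral probability p = (1 + 0.09 − 0.85)/(1.4 − 0.85) = 0.2400/0.5500 = 0.4364
Terminal stock prices: S_uu = 254.8, S_ud = 154.7, S_dd = 93.92
Terminal payoffs (K − S): max(-111.8, 0) = 0, max(-11.7, 0) = 0, max(49.08, 0) = 49.08
Node u (S = 182): V_u = 1/1.09·[0.4364·0.0000 + 0.5636·0.0000] = 0.0000
Node d (S = 110.5): V_d = 1/1.09·[0.4364·0.0000 + 0.5636·49.0750] = 25.3766
Node 0 (S = 130): V_0 = 1/1.09·[0.4364·0.0000 + 0.5636·25.3766] = 13.1222

$13.12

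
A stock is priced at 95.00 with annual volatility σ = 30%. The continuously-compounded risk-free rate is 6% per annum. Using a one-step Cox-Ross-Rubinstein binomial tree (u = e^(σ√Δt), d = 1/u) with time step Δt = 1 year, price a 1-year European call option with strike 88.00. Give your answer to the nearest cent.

CRR parameters: u = e^(σ√Δt) = e^(0.3·√1) = 1.3499, d = 1/u = 0.7408
Per-period rate: rΔt = 0.06·1 = 0.06, so R = e^0.06 = 1.0618
Risk-neutral probability p = (e^0.06 − 0.7408)/(1.3499 − 0.7408) = 0.3210/0.6090 = 0.5271
Terminal stock prices: S_u = 128.2, S_d = 70.38
Terminal payoffs (S − K): max(40.24, 0) = 40.24, max(-17.62, 0) = 0
Node 0 (S = 95): V_0 = e^(−0.06)·[0.5271·40.2366 + 0.4729·0.0000] = 19.9732

19.97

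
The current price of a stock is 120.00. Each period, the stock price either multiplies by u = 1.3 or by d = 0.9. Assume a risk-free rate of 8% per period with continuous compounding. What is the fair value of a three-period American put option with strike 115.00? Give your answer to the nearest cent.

4.45

Risk-neutral probability p = (e^0.08 − 0.9)/(1.3 − 0.9) = 0.1833/0.4000 = 0.4582
Terminal stock prices: S_uuu = 263.6, S_uud = 182.5, S_udd = 126.4, S_ddd = 87.48
Terminal payoffs (K − S): max(-148.6, 0) = 0, max(-67.52, 0) = 0, max(-11.36, 0) = 0, max(27.52, 0) = 27.52
Node uu (S = 202.8): continuation = e^(−0.08)·[0.4582·0.0000 + 0.5418·0.0000] = 0.0000; exercise value = 0.0000 ≤ continuation, so V_uu = 0.0000
Node ud (S = 140.4): continuation = e^(−0.08)·[0.4582·0.0000 + 0.5418·0.0000] = 0.0000; exercise value = 0.0000 ≤ continuation, so V_ud = 0.0000
Node dd (S = 97.2): continuation = e^(−0.08)·[0.4582·0.0000 + 0.5418·27.5200] = 13.7635; exercise value = 17.8000 > continuation, so V_dd = 17.8000 (exercise)
Node u (S = 156): continuation = e^(−0.08)·[0.4582·0.0000 + 0.5418·0.0000] = 0.0000; exercise value = 0.0000 ≤ continuation, so V_u = 0.0000
Node d (S = 108): continuation = e^(−0.08)·[0.4582·0.0000 + 0.5418·17.8000] = 8.9023; exercise value = 7.0000 ≤ continuation, so V_d = 8.9023
Node 0 (S = 120): continuation = e^(−0.08)·[0.4582·0.0000 + 0.5418·8.9023] = 4.4523; exercise value = 0.0000 ≤ continuation, so V_0 = 4.4523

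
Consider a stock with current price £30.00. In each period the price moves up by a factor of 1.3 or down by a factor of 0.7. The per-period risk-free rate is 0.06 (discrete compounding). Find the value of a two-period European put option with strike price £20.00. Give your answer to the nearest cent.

£0.75

Risk-neutral probability p = (1 + 0.06 − 0.7)/(1.3 − 0.7) = 0.3600/0.6000 = 0.6000
Terminal stock prices: S_uu = 50.7, S_ud = 27.3, S_dd = 14.7
Terminal payoffs (K − S): max(-30.7, 0) = 0, max(-7.3, 0) = 0, max(5.3, 0) = 5.3
Node u (S = 39): V_u = 1/1.06·[0.6000·0.0000 + 0.4000·0.0000] = 0.0000
Node d (S = 21): V_d = 1/1.06·[0.6000·0.0000 + 0.4000·5.3000] = 2.0000
Node 0 (S = 30): V_0 = 1/1.06·[0.6000·0.0000 + 0.4000·2.0000] = 0.7547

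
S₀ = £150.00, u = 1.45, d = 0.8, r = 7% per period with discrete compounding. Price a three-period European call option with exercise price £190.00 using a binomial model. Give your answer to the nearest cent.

£31.03

Risk-neutral probability p = (1 + 0.07 − 0.8)/(1.45 − 0.8) = 0.2700/0.6500 = 0.4154
Terminal stock prices: S_uuu = 457.3, S_uud = 252.3, S_udd = 139.2, S_ddd = 76.8
Terminal payoffs (S − K): max(267.3, 0) = 267.3, max(62.3, 0) = 62.3, max(-50.8, 0) = 0, max(-113.2, 0) = 0
Node uu (S = 315.4): V_uu = 1/1.07·[0.4154·267.2937 + 0.5846·62.3000] = 137.8049
Node ud (S = 174): V_ud = 1/1.07·[0.4154·62.3000 + 0.5846·0.0000] = 24.1855
Node dd (S = 96): V_dd = 1/1.07·[0.4154·0.0000 + 0.5846·0.0000] = 0.0000
Node u (S = 217.5): V_u = 1/1.07·[0.4154·137.8049 + 0.5846·24.1855] = 66.7114
Node d (S = 120): V_d = 1/1.07·[0.4154·24.1855 + 0.5846·0.0000] = 9.3890
Node 0 (S = 150): V_0 = 1/1.07·[0.4154·66.7114 + 0.5846·9.3890] = 31.0279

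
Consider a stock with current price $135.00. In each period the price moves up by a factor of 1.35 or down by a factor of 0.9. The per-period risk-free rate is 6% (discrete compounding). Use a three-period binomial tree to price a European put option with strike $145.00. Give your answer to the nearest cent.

$10.47

Risk-neutral probability p = (1 + 0.06 − 0.9)/(1.35 − 0.9) = 0.1600/0.4500 = 0.3556
Terminal stock prices: S_uuu = 332.2, S_uud = 221.4, S_udd = 147.6, S_ddd = 98.42
Terminal payoffs (K − S): max(-187.2, 0) = 0, max(-76.43, 0) = 0, max(-2.623, 0) = 0, max(46.58, 0) = 46.58
Node uu (S = 246): V_uu = 1/1.06·[0.3556·0.0000 + 0.6444·0.0000] = 0.0000
Node ud (S = 164): V_ud = 1/1.06·[0.3556·0.0000 + 0.6444·0.0000] = 0.0000
Node dd (S = 109.4): V_dd = 1/1.06·[0.3556·0.0000 + 0.6444·46.5850] = 28.3221
Node u (S = 182.2): V_u = 1/1.06·[0.3556·0.0000 + 0.6444·0.0000] = 0.0000
Node d (S = 121.5): V_d = 1/1.06·[0.3556·0.0000 + 0.6444·28.3221] = 17.2189
Node 0 (S = 135): V_0 = 1/1.06·[0.3556·0.0000 + 0.6444·17.2189] = 10.4685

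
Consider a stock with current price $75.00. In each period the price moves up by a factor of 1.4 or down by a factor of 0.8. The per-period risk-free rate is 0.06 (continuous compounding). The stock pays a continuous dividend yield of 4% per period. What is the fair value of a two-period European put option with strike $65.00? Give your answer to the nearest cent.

$6.04

Per-period risk-free factor R = e^0.06 = 1.0618; dividend-adjusted growth = e^(0.06−0.04) = 1.0202.
Risk-neutral probability p = (1.0202 − 0.8)/(1.4 − 0.8) = 0.2202/0.6000 = 0.3670
Terminal stock prices: S_uu = 147, S_ud = 84, S_dd = 48
Terminal payoffs (K − S): max(-82, 0) = 0, max(-19, 0) = 0, max(17, 0) = 17
Node u (S = 105): V_u = e^(−0.06)·[0.3670·0.0000 + 0.6330·0.0000] = 0.0000
Node d (S = 60): V_d = e^(−0.06)·[0.3670·0.0000 + 0.6330·17.0000] = 10.1343
Node 0 (S = 75): V_0 = e^(−0.06)·[0.3670·0.0000 + 0.6330·10.1343] = 6.0414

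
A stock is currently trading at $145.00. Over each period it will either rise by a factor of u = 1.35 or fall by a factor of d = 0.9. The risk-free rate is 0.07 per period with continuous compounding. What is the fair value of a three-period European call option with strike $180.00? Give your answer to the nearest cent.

Risk-neutral probability p = (e^0.07 − 0.9)/(1.35 − 0.9) = 0.1725/0.4500 = 0.3834
Terminal stock prices: S_uuu = 356.8, S_uud = 237.8, S_udd = 158.6, S_ddd = 105.7
Terminal payoffs (S − K): max(176.8, 0) = 176.8, max(57.84, 0) = 57.84, max(-21.44, 0) = 0, max(-74.29, 0) = 0
Node uu (S = 264.3): V_uu = e^(−0.07)·[0.3834·176.7544 + 0.6166·57.8363] = 96.4316
Node ud (S = 176.2): V_ud = e^(−0.07)·[0.3834·57.8363 + 0.6166·0.0000] = 20.6727
Node dd (S = 117.5): V_dd = e^(−0.07)·[0.3834·0.0000 + 0.6166·0.0000] = 0.0000
Node u (S = 195.8): V_u = e^(−0.07)·[0.3834·96.4316 + 0.6166·20.6727] = 46.3539
Node d (S = 130.5): V_d = e^(−0.07)·[0.3834·20.6727 + 0.6166·0.0000] = 7.3891
Node 0 (S = 145): V_0 = e^(−0.07)·[0.3834·46.3539 + 0.6166·7.3891] = 20.8169

$20.82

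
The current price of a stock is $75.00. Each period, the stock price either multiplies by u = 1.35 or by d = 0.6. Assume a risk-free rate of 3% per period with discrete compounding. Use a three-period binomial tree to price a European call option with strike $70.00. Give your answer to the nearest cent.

$24.38

Risk-neutral probability p = (1 + 0.03 − 0.6)/(1.35 − 0.6) = 0.4300/0.7500 = 0.5733
Terminal stock prices: S_uuu = 184.5, S_uud = 82.01, S_udd = 36.45, S_ddd = 16.2
Terminal payoffs (S − K): max(114.5, 0) = 114.5, max(12.01, 0) = 12.01, max(-33.55, 0) = 0, max(-53.8, 0) = 0
Node uu (S = 136.7): V_uu = 1/1.03·[0.5733·114.5281 + 0.4267·12.0125] = 68.7263
Node ud (S = 60.75): V_ud = 1/1.03·[0.5733·12.0125 + 0.4267·0.0000] = 6.6866
Node dd (S = 27): V_dd = 1/1.03·[0.5733·0.0000 + 0.4267·0.0000] = 0.0000
Node u (S = 101.2): V_u = 1/1.03·[0.5733·68.7263 + 0.4267·6.6866] = 41.0253
Node d (S = 45): V_d = 1/1.03·[0.5733·6.6866 + 0.4267·0.0000] = 3.7220
Node 0 (S = 75): V_0 = 1/1.03·[0.5733·41.0253 + 0.4267·3.7220] = 24.3779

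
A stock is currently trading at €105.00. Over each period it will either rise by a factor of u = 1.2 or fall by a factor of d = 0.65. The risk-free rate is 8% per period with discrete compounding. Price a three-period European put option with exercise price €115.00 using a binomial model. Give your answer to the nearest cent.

€11.50

Risk-neutral probability p = (1 + 0.08 − 0.65)/(1.2 − 0.65) = 0.4300/0.5500 = 0.7818
Terminal stock prices: S_uuu = 181.4, S_uud = 98.28, S_udd = 53.24, S_ddd = 28.84
Terminal payoffs (K − S): max(-66.44, 0) = 0, max(16.72, 0) = 16.72, max(61.76, 0) = 61.76, max(86.16, 0) = 86.16
Node uu (S = 151.2): V_uu = 1/1.08·[0.7818·0.0000 + 0.2182·16.7200] = 3.3778
Node ud (S = 81.9): V_ud = 1/1.08·[0.7818·16.7200 + 0.2182·61.7650] = 24.5815
Node dd (S = 44.36): V_dd = 1/1.08·[0.7818·61.7650 + 0.2182·86.1644] = 62.1190
Node u (S = 126): V_u = 1/1.08·[0.7818·3.3778 + 0.2182·24.5815] = 7.4111
Node d (S = 68.25): V_d = 1/1.08·[0.7818·24.5815 + 0.2182·62.1190] = 30.3440
Node 0 (S = 105): V_0 = 1/1.08·[0.7818·7.4111 + 0.2182·30.3440] = 11.4951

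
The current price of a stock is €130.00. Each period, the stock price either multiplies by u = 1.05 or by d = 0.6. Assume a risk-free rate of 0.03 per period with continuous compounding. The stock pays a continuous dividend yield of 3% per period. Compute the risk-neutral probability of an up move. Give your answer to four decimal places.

p = 0.8889

Per-period risk-free factor R = e^0.03 = 1.0305; dividend-adjusted growth = e^(0.03−0.03) = 1.0000.
Risk-neutral probability p = (1.0000 − 0.6)/(1.05 − 0.6) = 0.4000/0.4500 = 0.8889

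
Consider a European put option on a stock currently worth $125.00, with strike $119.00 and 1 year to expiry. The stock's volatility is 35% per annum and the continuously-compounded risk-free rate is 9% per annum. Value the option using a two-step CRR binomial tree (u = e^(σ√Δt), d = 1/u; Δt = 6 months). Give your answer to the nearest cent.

CRR parameters: u = e^(σ√Δt) = e^(0.35·√0.5) = 1.2808, d = 1/u = 0.7808
Per-period rate: rΔt = 0.09·0.5 = 0.045, so R = e^0.045 = 1.0460
Risk-neutral probability p = (e^0.045 − 0.7808)/(1.2808 − 0.7808) = 0.2653/0.5000 = 0.5305
Terminal stock prices: S_uu = 205.1, S_ud = 125, S_dd = 76.2
Terminal payoffs (K − S): max(-86.06, 0) = 0, max(-6, 0) = 0, max(42.8, 0) = 42.8
Node u (S = 160.1): V_u = e^(−0.045)·[0.5305·0.0000 + 0.4695·0.0000] = 0.0000
Node d (S = 97.6): V_d = e^(−0.045)·[0.5305·0.0000 + 0.4695·42.8017] = 19.2116
Node 0 (S = 125): V_0 = e^(−0.045)·[0.5305·0.0000 + 0.4695·19.2116] = 8.6231

$8.62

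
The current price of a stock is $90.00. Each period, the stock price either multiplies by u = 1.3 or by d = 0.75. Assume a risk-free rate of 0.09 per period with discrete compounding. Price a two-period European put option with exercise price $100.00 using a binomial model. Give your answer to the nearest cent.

Risk-neutral probability p = (1 + 0.09 − 0.75)/(1.3 − 0.75) = 0.3400/0.5500 = 0.6182
Terminal stock prices: S_uu = 152.1, S_ud = 87.75, S_dd = 50.62
Terminal payoffs (K − S): max(-52.1, 0) = 0, max(12.25, 0) = 12.25, max(49.38, 0) = 49.38
Node u (S = 117): V_u = 1/1.09·[0.6182·0.0000 + 0.3818·12.2500] = 4.2911
Node d (S = 67.5): V_d = 1/1.09·[0.6182·12.2500 + 0.3818·49.3750] = 24.2431
Node 0 (S = 90): V_0 = 1/1.09·[0.6182·4.2911 + 0.3818·24.2431] = 10.9258

$10.93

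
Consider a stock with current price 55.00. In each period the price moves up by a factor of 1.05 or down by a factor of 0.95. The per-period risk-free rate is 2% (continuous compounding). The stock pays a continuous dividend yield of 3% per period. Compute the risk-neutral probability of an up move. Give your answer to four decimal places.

p = 0.4005

Per-period risk-free factor R = e^0.02 = 1.0202; dividend-adjusted growth = e^(0.02−0.03) = 0.9900.
Risk-neutral probability p = (0.9900 − 0.95)/(1.05 − 0.95) = 0.0400/0.1000 = 0.4005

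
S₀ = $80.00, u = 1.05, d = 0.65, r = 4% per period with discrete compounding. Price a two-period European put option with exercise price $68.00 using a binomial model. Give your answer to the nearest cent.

$0.62

Risk-neutral probability p = (1 + 0.04 − 0.65)/(1.05 − 0.65) = 0.3900/0.4000 = 0.9750
Terminal stock prices: S_uu = 88.2, S_ud = 54.6, S_dd = 33.8
Terminal payoffs (K − S): max(-20.2, 0) = 0, max(13.4, 0) = 13.4, max(34.2, 0) = 34.2
Node u (S = 84): V_u = 1/1.04·[0.9750·0.0000 + 0.0250·13.4000] = 0.3221
Node d (S = 52): V_d = 1/1.04·[0.9750·13.4000 + 0.0250·34.2000] = 13.3846
Node 0 (S = 80): V_0 = 1/1.04·[0.9750·0.3221 + 0.0250·13.3846] = 0.6237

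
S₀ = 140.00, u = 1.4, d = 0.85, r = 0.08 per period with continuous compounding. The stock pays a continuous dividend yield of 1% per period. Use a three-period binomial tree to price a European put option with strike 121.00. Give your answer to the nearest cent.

5.82

Per-period risk-free factor R = e^0.08 = 1.0833; dividend-adjusted growth = e^(0.08−0.01) = 1.0725.
Risk-neutral probability p = (1.0725 − 0.85)/(1.4 − 0.85) = 0.2225/0.5500 = 0.4046
Terminal stock prices: S_uuu = 384.2, S_uud = 233.2, S_udd = 141.6, S_ddd = 85.98
Terminal payoffs (K − S): max(-263.2, 0) = 0, max(-112.2, 0) = 0, max(-20.61, 0) = 0, max(35.02, 0) = 35.02
Node uu (S = 274.4): V_uu = e^(−0.08)·[0.4046·0.0000 + 0.5954·0.0000] = 0.0000
Node ud (S = 166.6): V_ud = e^(−0.08)·[0.4046·0.0000 + 0.5954·0.0000] = 0.0000
Node dd (S = 101.1): V_dd = e^(−0.08)·[0.4046·0.0000 + 0.5954·35.0225] = 19.2505
Node u (S = 196): V_u = e^(−0.08)·[0.4046·0.0000 + 0.5954·0.0000] = 0.0000
Node d (S = 119): V_d = e^(−0.08)·[0.4046·0.0000 + 0.5954·19.2505] = 10.5812
Node 0 (S = 140): V_0 = e^(−0.08)·[0.4046·0.0000 + 0.5954·10.5812] = 5.8161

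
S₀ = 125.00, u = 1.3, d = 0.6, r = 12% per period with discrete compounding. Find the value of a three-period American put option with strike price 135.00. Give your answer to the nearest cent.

20.32

Risk-neutral probability p = (1 + 0.12 − 0.6)/(1.3 − 0.6) = 0.5200/0.7000 = 0.7429
Terminal stock prices: S_uuu = 274.6, S_uud = 126.8, S_udd = 58.5, S_ddd = 27
Terminal payoffs (K − S): max(-139.6, 0) = 0, max(8.25, 0) = 8.25, max(76.5, 0) = 76.5, max(108, 0) = 108
Node uu (S = 211.3): continuation = 1/1.12·[0.7429·0.0000 + 0.2571·8.2500] = 1.8941; exercise value = 0.0000 ≤ continuation, so V_uu = 1.8941
Node ud (S = 97.5): continuation = 1/1.12·[0.7429·8.2500 + 0.2571·76.5000] = 23.0357; exercise value = 37.5000 > continuation, so V_ud = 37.5000 (exercise)
Node dd (S = 45): continuation = 1/1.12·[0.7429·76.5000 + 0.2571·108.0000] = 75.5357; exercise value = 90.0000 > continuation, so V_dd = 90.0000 (exercise)
Node u (S = 162.5): continuation = 1/1.12·[0.7429·1.8941 + 0.2571·37.5000] = 9.8660; exercise value = 0.0000 ≤ continuation, so V_u = 9.8660
Node d (S = 75): continuation = 1/1.12·[0.7429·37.5000 + 0.2571·90.0000] = 45.5357; exercise value = 60.0000 > continuation, so V_d = 60.0000 (exercise)
Node 0 (S = 125): continuation = 1/1.12·[0.7429·9.8660 + 0.2571·60.0000] = 20.3193; exercise value = 10.0000 ≤ continuation, so V_0 = 20.3193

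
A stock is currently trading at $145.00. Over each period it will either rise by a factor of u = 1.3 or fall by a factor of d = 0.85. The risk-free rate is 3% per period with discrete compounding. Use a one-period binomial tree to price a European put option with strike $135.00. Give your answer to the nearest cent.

Risk-neutral probability p = (1 + 0.03 − 0.85)/(1.3 − 0.85) = 0.1800/0.4500 = 0.4000
Terminal stock prices: S_u = 188.5, S_d = 123.2
Terminal payoffs (K − S): max(-53.5, 0) = 0, max(11.75, 0) = 11.75
Node 0 (S = 145): V_0 = 1/1.03·[0.4000·0.0000 + 0.6000·11.7500] = 6.8447

$6.84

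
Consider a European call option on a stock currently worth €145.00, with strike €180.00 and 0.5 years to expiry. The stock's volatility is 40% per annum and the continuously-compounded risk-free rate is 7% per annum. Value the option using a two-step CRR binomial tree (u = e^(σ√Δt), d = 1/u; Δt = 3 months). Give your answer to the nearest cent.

CRR parameters: u = e^(σ√Δt) = e^(0.4·√0.25) = 1.2214, d = 1/u = 0.8187
Per-period rate: rΔt = 0.07·0.25 = 0.0175, so R = e^0.0175 = 1.0177
Risk-neutral probability p = (e^0.0175 − 0.8187)/(1.2214 − 0.8187) = 0.1989/0.4027 = 0.4940
Terminal stock prices: S_uu = 216.3, S_ud = 145, S_dd = 97.2
Terminal payoffs (S − K): max(36.31, 0) = 36.31, max(-35, 0) = 0, max(-82.8, 0) = 0
Node u (S = 177.1): V_u = e^(−0.0175)·[0.4940·36.3146 + 0.5060·0.0000] = 17.6285
Node d (S = 118.7): V_d = e^(−0.0175)·[0.4940·0.0000 + 0.5060·0.0000] = 0.0000
Node 0 (S = 145): V_0 = e^(−0.0175)·[0.4940·17.6285 + 0.5060·0.0000] = 8.5575

€8.56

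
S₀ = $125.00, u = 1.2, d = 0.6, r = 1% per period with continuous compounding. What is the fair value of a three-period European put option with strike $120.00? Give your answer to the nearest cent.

Risk-neutral probability p = (e^0.01 − 0.6)/(1.2 − 0.6) = 0.4101/0.6000 = 0.6834
Terminal stock prices: S_uuu = 216, S_uud = 108, S_udd = 54, S_ddd = 27
Terminal payoffs (K − S): max(-96, 0) = 0, max(12, 0) = 12, max(66, 0) = 66, max(93, 0) = 93
Node uu (S = 180): V_uu = e^(−0.01)·[0.6834·0.0000 + 0.3166·12.0000] = 3.7612
Node ud (S = 90): V_ud = e^(−0.01)·[0.6834·12.0000 + 0.3166·66.0000] = 28.8060
Node dd (S = 45): V_dd = e^(−0.01)·[0.6834·66.0000 + 0.3166·93.0000] = 73.8060
Node u (S = 150): V_u = e^(−0.01)·[0.6834·3.7612 + 0.3166·28.8060] = 11.5736
Node d (S = 75): V_d = e^(−0.01)·[0.6834·28.8060 + 0.3166·73.8060] = 42.6238
Node 0 (S = 125): V_0 = e^(−0.01)·[0.6834·11.5736 + 0.3166·42.6238] = 21.1906

$21.19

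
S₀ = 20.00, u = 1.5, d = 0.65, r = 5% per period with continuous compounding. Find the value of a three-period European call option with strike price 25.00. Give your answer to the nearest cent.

Risk-neutral probability p = (e^0.05 − 0.65)/(1.5 − 0.65) = 0.4013/0.8500 = 0.4721
Terminal stock prices: S_uuu = 67.5, S_uud = 29.25, S_udd = 12.68, S_ddd = 5.492
Terminal payoffs (S − K): max(42.5, 0) = 42.5, max(4.25, 0) = 4.25, max(-12.32, 0) = 0, max(-19.51, 0) = 0
Node uu (S = 45): V_uu = e^(−0.05)·[0.4721·42.5000 + 0.5279·4.2500] = 21.2193
Node ud (S = 19.5): V_ud = e^(−0.05)·[0.4721·4.2500 + 0.5279·0.0000] = 1.9085
Node dd (S = 8.45): V_dd = e^(−0.05)·[0.4721·0.0000 + 0.5279·0.0000] = 0.0000
Node u (S = 30): V_u = e^(−0.05)·[0.4721·21.2193 + 0.5279·1.9085] = 10.4871
Node d (S = 13): V_d = e^(−0.05)·[0.4721·1.9085 + 0.5279·0.0000] = 0.8570
Node 0 (S = 20): V_0 = e^(−0.05)·[0.4721·10.4871 + 0.5279·0.8570] = 5.1397

5.14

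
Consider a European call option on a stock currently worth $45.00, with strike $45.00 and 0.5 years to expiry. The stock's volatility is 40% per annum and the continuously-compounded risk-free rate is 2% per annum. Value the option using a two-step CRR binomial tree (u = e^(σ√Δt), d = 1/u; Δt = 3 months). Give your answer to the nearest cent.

$4.69

CRR parameters: u = e^(σ√Δt) = e^(0.4·√0.25) = 1.2214, d = 1/u = 0.8187
Per-period rate: rΔt = 0.02·0.25 = 0.005, so R = e^0.005 = 1.0050
Risk-neutral probability p = (e^0.005 − 0.8187)/(1.2214 − 0.8187) = 0.1863/0.4027 = 0.4626
Terminal stock prices: S_uu = 67.13, S_ud = 45, S_dd = 30.16
Terminal payoffs (S − K): max(22.13, 0) = 22.13, max(0, 0) = 0, max(-14.84, 0) = 0
Node u (S = 54.96): V_u = e^(−0.005)·[0.4626·22.1321 + 0.5374·0.0000] = 10.1876
Node d (S = 36.84): V_d = e^(−0.005)·[0.4626·0.0000 + 0.5374·0.0000] = 0.0000
Node 0 (S = 45): V_0 = e^(−0.005)·[0.4626·10.1876 + 0.5374·0.0000] = 4.6894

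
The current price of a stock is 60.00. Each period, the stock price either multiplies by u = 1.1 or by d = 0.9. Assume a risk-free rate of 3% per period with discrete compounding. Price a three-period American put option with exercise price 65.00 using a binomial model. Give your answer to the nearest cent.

5.00

Risk-neutral probability p = (1 + 0.03 − 0.9)/(1.1 − 0.9) = 0.1300/0.2000 = 0.6500
Terminal stock prices: S_uuu = 79.86, S_uud = 65.34, S_udd = 53.46, S_ddd = 43.74
Terminal payoffs (K − S): max(-14.86, 0) = 0, max(-0.34, 0) = 0, max(11.54, 0) = 11.54, max(21.26, 0) = 21.26
Node uu (S = 72.6): continuation = 1/1.03·[0.6500·0.0000 + 0.3500·0.0000] = 0.0000; exercise value = 0.0000 ≤ continuation, so V_uu = 0.0000
Node ud (S = 59.4): continuation = 1/1.03·[0.6500·0.0000 + 0.3500·11.5400] = 3.9214; exercise value = 5.6000 > continuation, so V_ud = 5.6000 (exercise)
Node dd (S = 48.6): continuation = 1/1.03·[0.6500·11.5400 + 0.3500·21.2600] = 14.5068; exercise value = 16.4000 > continuation, so V_dd = 16.4000 (exercise)
Node u (S = 66): continuation = 1/1.03·[0.6500·0.0000 + 0.3500·5.6000] = 1.9029; exercise value = 0.0000 ≤ continuation, so V_u = 1.9029
Node d (S = 54): continuation = 1/1.03·[0.6500·5.6000 + 0.3500·16.4000] = 9.1068; exercise value = 11.0000 > continuation, so V_d = 11.0000 (exercise)
Node 0 (S = 60): continuation = 1/1.03·[0.6500·1.9029 + 0.3500·11.0000] = 4.9387; exercise value = 5.0000 > continuation, so V_0 = 5.0000 (exercise)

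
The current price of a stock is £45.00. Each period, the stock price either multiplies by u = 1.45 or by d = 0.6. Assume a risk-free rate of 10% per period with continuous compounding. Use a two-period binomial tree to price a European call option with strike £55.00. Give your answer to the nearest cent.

Risk-neutral probability p = (e^0.1 − 0.6)/(1.45 − 0.6) = 0.5052/0.8500 = 0.5943
Terminal stock prices: S_uu = 94.61, S_ud = 39.15, S_dd = 16.2
Terminal payoffs (S − K): max(39.61, 0) = 39.61, max(-15.85, 0) = 0, max(-38.8, 0) = 0
Node u (S = 65.25): V_u = e^(−0.1)·[0.5943·39.6125 + 0.4057·0.0000] = 21.3021
Node d (S = 27): V_d = e^(−0.1)·[0.5943·0.0000 + 0.4057·0.0000] = 0.0000
Node 0 (S = 45): V_0 = e^(−0.1)·[0.5943·21.3021 + 0.4057·0.0000] = 11.4555

£11.46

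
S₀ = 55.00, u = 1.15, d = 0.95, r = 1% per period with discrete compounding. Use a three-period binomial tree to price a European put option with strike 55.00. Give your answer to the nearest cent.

2.61

Risk-neutral probability p = (1 + 0.01 − 0.95)/(1.15 − 0.95) = 0.0600/0.2000 = 0.3000
Terminal stock prices: S_uuu = 83.65, S_uud = 69.1, S_udd = 57.08, S_ddd = 47.16
Terminal payoffs (K − S): max(-28.65, 0) = 0, max(-14.1, 0) = 0, max(-2.083, 0) = 0, max(7.844, 0) = 7.844
Node uu (S = 72.74): V_uu = 1/1.01·[0.3000·0.0000 + 0.7000·0.0000] = 0.0000
Node ud (S = 60.09): V_ud = 1/1.01·[0.3000·0.0000 + 0.7000·0.0000] = 0.0000
Node dd (S = 49.64): V_dd = 1/1.01·[0.3000·0.0000 + 0.7000·7.8444] = 5.4367
Node u (S = 63.25): V_u = 1/1.01·[0.3000·0.0000 + 0.7000·0.0000] = 0.0000
Node d (S = 52.25): V_d = 1/1.01·[0.3000·0.0000 + 0.7000·5.4367] = 3.7680
Node 0 (S = 55): V_0 = 1/1.01·[0.3000·0.0000 + 0.7000·3.7680] = 2.6115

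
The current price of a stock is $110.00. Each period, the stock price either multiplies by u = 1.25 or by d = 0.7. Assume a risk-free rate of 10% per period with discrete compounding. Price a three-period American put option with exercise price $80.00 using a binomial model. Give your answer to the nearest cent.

Risk-neutral probability p = (1 + 0.1 − 0.7)/(1.25 − 0.7) = 0.4000/0.5500 = 0.7273
Terminal stock prices: S_uuu = 214.8, S_uud = 120.3, S_udd = 67.37, S_ddd = 37.73
Terminal payoffs (K − S): max(-134.8, 0) = 0, max(-40.31, 0) = 0, max(12.63, 0) = 12.63, max(42.27, 0) = 42.27
Node uu (S = 171.9): continuation = 1/1.1·[0.7273·0.0000 + 0.2727·0.0000] = 0.0000; exercise value = 0.0000 ≤ continuation, so V_uu = 0.0000
Node ud (S = 96.25): continuation = 1/1.1·[0.7273·0.0000 + 0.2727·12.6250] = 3.1302; exercise value = 0.0000 ≤ continuation, so V_ud = 3.1302
Node dd (S = 53.9): continuation = 1/1.1·[0.7273·12.6250 + 0.2727·42.2700] = 18.8273; exercise value = 26.1000 > continuation, so V_dd = 26.1000 (exercise)
Node u (S = 137.5): continuation = 1/1.1·[0.7273·0.0000 + 0.2727·3.1302] = 0.7761; exercise value = 0.0000 ≤ continuation, so V_u = 0.7761
Node d (S = 77): continuation = 1/1.1·[0.7273·3.1302 + 0.2727·26.1000] = 8.5406; exercise value = 3.0000 ≤ continuation, so V_d = 8.5406
Node 0 (S = 110): continuation = 1/1.1·[0.7273·0.7761 + 0.2727·8.5406] = 2.6306; exercise value = 0.0000 ≤ continuation, so V_0 = 2.6306

$2.63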